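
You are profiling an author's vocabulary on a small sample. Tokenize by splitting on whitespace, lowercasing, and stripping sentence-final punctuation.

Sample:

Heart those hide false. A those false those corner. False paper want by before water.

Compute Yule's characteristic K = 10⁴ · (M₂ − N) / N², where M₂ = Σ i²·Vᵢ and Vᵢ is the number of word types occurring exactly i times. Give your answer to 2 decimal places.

533.33

Frequencies: those:3, false:3, heart:1, hide:1, a:1, corner:1, paper:1, want:1, by:1, before:1, water:1
N = 15. Frequency spectrum: V_1=9, V_3=2
M₂ = 1²·9 + 3²·2 = 27
K = 10000 × (27 − 15) / 15² = 533.33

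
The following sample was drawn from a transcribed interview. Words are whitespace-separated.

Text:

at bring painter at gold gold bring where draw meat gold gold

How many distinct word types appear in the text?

7

Distinct types: {at, bring, draw, gold, meat, painter, where}
V = 7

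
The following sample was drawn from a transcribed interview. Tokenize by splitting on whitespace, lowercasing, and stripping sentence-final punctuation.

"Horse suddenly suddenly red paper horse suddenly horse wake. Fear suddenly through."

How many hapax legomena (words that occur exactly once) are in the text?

5

Frequencies: suddenly:4, horse:3, red:1, paper:1, wake:1, fear:1, through:1
Hapax (freq=1): fear, paper, red, through, wake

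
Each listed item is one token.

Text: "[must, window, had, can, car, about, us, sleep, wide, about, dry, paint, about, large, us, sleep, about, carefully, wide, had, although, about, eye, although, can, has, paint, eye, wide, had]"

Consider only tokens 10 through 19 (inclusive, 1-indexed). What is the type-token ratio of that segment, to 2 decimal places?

Segment tokens 10–19: about, dry, paint, about, large, us, sleep, about, carefully, wide
Segment N = 10, segment V = 8.
TTR = 8 / 10 = 0.80

0.80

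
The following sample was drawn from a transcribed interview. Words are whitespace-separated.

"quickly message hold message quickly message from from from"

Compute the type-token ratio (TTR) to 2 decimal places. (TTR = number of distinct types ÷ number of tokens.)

0.44

N = 9 tokens, V = 4 types.
TTR = V / N = 4 / 9 = 0.44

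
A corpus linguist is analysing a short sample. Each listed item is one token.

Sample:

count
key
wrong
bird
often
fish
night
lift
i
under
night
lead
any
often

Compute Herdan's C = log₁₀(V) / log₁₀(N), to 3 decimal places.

N = 14, V = 12.
log₁₀(V) = 1.079181, log₁₀(N) = 1.146128
C = 1.079181 / 1.146128 = 0.942

0.942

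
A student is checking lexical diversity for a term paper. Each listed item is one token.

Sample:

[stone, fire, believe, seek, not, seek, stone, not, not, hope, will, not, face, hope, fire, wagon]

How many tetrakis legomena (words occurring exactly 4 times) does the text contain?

1

Frequencies: not:4, stone:2, fire:2, seek:2, hope:2, believe:1, will:1, face:1, wagon:1
Words with frequency 4: not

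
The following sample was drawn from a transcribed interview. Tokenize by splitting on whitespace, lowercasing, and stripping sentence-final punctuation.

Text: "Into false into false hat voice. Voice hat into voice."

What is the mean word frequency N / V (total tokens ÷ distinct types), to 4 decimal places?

N = 10 tokens, V = 4 types.
Mean frequency = N / V = 10 / 4 = 2.5000

2.5000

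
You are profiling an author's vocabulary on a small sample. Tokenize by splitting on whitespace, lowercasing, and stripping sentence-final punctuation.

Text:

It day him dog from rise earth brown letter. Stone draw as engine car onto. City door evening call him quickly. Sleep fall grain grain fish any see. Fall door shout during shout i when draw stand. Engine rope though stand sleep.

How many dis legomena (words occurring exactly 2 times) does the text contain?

Frequencies: him:2, draw:2, engine:2, door:2, sleep:2, fall:2, grain:2, shout:2, stand:2, it:1, day:1, dog:1, from:1, rise:1, earth:1, brown:1, letter:1, stone:1, as:1, car:1, … (13 more, each freq 1)
Words with frequency 2: door, draw, engine, fall, grain, him, shout, sleep, stand

9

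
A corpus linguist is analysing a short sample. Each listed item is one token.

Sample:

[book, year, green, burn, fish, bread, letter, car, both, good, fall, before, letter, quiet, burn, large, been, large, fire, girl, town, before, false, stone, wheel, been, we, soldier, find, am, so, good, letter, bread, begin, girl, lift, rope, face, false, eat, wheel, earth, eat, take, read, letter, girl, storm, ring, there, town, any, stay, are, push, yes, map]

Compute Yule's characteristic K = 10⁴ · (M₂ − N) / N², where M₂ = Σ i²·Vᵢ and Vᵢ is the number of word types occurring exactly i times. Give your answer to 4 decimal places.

112.9608

Frequencies: letter:4, girl:3, burn:2, bread:2, good:2, before:2, large:2, been:2, town:2, false:2, wheel:2, eat:2, book:1, year:1, green:1, fish:1, car:1, both:1, fall:1, quiet:1, … (23 more, each freq 1)
N = 58. Frequency spectrum: V_1=31, V_2=10, V_3=1, V_4=1
M₂ = 1²·31 + 2²·10 + 3²·1 + 4²·1 = 96
K = 10000 × (96 − 58) / 58² = 112.9608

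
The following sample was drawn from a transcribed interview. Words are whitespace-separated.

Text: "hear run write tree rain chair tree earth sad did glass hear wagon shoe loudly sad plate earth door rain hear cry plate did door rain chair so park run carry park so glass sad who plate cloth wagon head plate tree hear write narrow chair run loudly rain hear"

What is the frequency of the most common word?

5

Frequencies: hear:5, rain:4, plate:4, run:3, tree:3, chair:3, sad:3, write:2, earth:2, did:2, glass:2, wagon:2, loudly:2, door:2, so:2, park:2, shoe:1, cry:1, carry:1, who:1, … (3 more, each freq 1)
Most common: 'hear' with frequency 5.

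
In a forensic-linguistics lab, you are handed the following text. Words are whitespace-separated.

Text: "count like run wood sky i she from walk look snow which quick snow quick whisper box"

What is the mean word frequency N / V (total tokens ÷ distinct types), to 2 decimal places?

N = 17 tokens, V = 15 types.
Mean frequency = N / V = 17 / 15 = 1.13

1.13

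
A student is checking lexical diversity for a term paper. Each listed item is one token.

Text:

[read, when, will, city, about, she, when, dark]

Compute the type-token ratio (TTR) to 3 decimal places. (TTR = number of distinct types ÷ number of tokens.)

N = 8 tokens, V = 7 types.
TTR = V / N = 7 / 8 = 0.875

0.875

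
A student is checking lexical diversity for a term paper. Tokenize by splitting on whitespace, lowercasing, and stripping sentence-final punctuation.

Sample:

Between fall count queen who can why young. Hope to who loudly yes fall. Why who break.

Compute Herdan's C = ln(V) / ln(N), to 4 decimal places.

N = 17, V = 13.
ln(V) = 2.564949, ln(N) = 2.833213
C = 2.564949 / 2.833213 = 0.9053

0.9053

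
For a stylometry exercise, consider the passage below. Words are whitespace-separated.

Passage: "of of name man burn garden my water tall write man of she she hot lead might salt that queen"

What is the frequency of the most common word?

Frequencies: of:3, man:2, she:2, name:1, burn:1, garden:1, my:1, water:1, tall:1, write:1, hot:1, lead:1, might:1, salt:1, that:1, queen:1
Most common: 'of' with frequency 3.

3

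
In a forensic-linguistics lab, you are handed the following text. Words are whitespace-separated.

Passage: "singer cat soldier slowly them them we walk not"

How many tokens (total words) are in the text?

9

Tokens: singer, cat, soldier, slowly, them, them, we, walk, not
N = 9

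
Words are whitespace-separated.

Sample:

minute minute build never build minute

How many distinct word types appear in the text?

Distinct types: {build, minute, never}
V = 3

3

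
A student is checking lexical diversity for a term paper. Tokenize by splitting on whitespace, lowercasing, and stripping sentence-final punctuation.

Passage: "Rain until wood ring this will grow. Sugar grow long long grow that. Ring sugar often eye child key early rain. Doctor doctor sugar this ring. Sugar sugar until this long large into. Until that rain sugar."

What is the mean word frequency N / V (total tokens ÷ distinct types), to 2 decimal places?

N = 37 tokens, V = 18 types.
Mean frequency = N / V = 37 / 18 = 2.06

2.06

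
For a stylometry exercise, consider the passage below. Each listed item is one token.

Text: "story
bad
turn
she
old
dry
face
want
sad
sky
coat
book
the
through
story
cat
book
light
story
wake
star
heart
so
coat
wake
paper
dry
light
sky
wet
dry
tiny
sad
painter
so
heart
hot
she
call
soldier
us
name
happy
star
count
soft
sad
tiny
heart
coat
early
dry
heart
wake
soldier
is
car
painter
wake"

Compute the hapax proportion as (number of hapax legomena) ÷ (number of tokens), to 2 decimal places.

Frequencies: dry:4, wake:4, heart:4, story:3, sad:3, coat:3, she:2, sky:2, book:2, light:2, star:2, so:2, tiny:2, painter:2, soldier:2, bad:1, turn:1, old:1, face:1, want:1, … (15 more, each freq 1)
Hapax count = 20; token count = 59.
Ratio = 20 / 59 = 0.34

0.34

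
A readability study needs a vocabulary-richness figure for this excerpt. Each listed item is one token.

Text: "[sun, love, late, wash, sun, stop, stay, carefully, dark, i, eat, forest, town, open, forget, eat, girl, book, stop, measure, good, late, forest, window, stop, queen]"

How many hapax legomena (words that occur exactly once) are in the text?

15

Frequencies: stop:3, sun:2, late:2, eat:2, forest:2, love:1, wash:1, stay:1, carefully:1, dark:1, i:1, town:1, open:1, forget:1, girl:1, book:1, measure:1, good:1, window:1, queen:1
Hapax (freq=1): book, carefully, dark, forget, girl, good, i, love, measure, open, queen, stay, town, wash, window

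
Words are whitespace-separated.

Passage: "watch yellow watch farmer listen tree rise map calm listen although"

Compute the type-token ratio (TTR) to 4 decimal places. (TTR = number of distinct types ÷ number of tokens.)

0.8182

N = 11 tokens, V = 9 types.
TTR = V / N = 9 / 11 = 0.8182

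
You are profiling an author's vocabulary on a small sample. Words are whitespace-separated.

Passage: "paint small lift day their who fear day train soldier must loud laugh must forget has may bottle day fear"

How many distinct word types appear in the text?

Distinct types: {bottle, day, fear, forget, has, laugh, lift, loud, may, must, paint, small, soldier, their, train, who}
V = 16

16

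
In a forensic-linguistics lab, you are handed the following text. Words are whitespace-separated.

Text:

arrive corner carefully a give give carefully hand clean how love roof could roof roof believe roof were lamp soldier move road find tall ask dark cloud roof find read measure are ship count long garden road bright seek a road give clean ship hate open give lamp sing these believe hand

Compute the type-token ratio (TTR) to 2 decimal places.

0.67

N = 52 tokens, V = 35 types.
TTR = V / N = 35 / 52 = 0.67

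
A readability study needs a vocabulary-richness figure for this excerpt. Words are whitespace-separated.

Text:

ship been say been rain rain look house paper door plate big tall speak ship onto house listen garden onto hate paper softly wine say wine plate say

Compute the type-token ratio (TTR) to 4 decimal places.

0.6429

N = 28 tokens, V = 18 types.
TTR = V / N = 18 / 28 = 0.6429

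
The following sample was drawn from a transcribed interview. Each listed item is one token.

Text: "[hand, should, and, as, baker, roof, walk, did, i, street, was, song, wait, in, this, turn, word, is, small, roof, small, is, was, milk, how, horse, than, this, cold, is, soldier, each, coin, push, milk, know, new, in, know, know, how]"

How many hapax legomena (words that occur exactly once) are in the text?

Frequencies: is:3, know:3, roof:2, was:2, in:2, this:2, small:2, milk:2, how:2, hand:1, should:1, and:1, as:1, baker:1, walk:1, did:1, i:1, street:1, song:1, wait:1, … (10 more, each freq 1)
Hapax (freq=1): and, as, baker, coin, cold, did, each, hand, horse, i, new, push, should, soldier, song, street, than, turn, wait, walk, word

21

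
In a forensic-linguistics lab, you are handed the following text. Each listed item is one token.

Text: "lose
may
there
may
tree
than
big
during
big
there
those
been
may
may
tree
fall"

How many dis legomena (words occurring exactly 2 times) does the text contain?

Frequencies: may:4, there:2, tree:2, big:2, lose:1, than:1, during:1, those:1, been:1, fall:1
Words with frequency 2: big, there, tree

3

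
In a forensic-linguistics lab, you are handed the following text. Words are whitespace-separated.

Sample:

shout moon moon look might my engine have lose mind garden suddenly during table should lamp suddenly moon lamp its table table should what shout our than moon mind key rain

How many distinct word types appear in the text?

Distinct types: {during, engine, garden, have, its, key, lamp, look, lose, might, mind, moon, my, our, rain, should, shout, suddenly, table, than, what}
V = 21

21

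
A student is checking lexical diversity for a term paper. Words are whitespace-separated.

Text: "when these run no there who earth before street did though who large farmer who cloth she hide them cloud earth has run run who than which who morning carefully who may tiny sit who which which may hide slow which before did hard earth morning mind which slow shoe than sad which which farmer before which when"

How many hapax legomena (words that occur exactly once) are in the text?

18

Frequencies: which:8, who:7, run:3, earth:3, before:3, when:2, did:2, farmer:2, hide:2, than:2, morning:2, may:2, slow:2, these:1, no:1, there:1, street:1, though:1, large:1, cloth:1, … (11 more, each freq 1)
Hapax (freq=1): carefully, cloth, cloud, hard, has, large, mind, no, sad, she, shoe, sit, street, them, there, these, though, tiny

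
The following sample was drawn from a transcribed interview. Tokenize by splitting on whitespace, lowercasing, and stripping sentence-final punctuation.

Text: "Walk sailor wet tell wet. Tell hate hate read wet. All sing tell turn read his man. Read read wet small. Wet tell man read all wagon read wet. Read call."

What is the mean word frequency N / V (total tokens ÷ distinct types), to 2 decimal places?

2.21

N = 31 tokens, V = 14 types.
Mean frequency = N / V = 31 / 14 = 2.21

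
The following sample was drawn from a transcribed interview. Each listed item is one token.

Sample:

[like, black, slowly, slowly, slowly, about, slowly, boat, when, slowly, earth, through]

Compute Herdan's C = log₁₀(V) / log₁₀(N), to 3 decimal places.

0.837

N = 12, V = 8.
log₁₀(V) = 0.903090, log₁₀(N) = 1.079181
C = 0.903090 / 1.079181 = 0.837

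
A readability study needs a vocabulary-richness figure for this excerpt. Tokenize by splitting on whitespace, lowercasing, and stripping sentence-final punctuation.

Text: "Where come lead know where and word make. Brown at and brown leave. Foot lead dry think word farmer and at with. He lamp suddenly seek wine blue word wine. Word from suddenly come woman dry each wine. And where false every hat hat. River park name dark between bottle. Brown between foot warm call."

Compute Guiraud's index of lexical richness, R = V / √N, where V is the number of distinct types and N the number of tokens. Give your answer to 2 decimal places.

N = 55, V = 35.
√N = 7.416198
R = 35 / 7.416198 = 4.72

4.72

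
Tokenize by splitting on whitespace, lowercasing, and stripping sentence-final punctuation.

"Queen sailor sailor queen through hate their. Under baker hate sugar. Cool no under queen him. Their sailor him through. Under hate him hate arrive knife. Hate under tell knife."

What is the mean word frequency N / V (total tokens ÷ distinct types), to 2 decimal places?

2.14

N = 30 tokens, V = 14 types.
Mean frequency = N / V = 30 / 14 = 2.14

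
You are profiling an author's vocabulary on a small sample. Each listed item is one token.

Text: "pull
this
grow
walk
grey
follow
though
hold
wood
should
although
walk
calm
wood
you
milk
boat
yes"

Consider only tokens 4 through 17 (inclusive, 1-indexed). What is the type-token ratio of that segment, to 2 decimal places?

0.86

Segment tokens 4–17: walk, grey, follow, though, hold, wood, should, although, walk, calm, wood, you, milk, boat
Segment N = 14, segment V = 12.
TTR = 12 / 14 = 0.86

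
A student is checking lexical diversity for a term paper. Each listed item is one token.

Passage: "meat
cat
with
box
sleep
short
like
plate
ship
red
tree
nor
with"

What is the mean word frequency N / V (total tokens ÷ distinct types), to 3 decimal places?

N = 13 tokens, V = 12 types.
Mean frequency = N / V = 13 / 12 = 1.083

1.083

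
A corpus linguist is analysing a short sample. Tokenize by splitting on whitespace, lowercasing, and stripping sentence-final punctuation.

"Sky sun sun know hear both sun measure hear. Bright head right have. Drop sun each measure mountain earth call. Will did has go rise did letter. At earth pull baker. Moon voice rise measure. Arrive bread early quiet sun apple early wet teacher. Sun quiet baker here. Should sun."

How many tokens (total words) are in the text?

Tokens: sky, sun, sun, know, hear, both, sun, measure, hear, bright, head, right, have, drop, sun, each, measure, mountain, earth, call, will, did, has, go, rise, did, letter, at, earth, pull, baker, moon, voice, rise, measure, arrive, bread, early, quiet, sun, apple, early, wet, teacher, sun, quiet, baker, here, should, sun
N = 50

50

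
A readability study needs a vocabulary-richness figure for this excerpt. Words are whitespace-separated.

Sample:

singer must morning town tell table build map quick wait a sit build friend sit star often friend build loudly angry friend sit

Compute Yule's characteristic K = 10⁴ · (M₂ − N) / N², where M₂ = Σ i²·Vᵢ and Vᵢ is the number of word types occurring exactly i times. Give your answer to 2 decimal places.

Frequencies: build:3, sit:3, friend:3, singer:1, must:1, morning:1, town:1, tell:1, table:1, map:1, quick:1, wait:1, a:1, star:1, often:1, loudly:1, angry:1
N = 23. Frequency spectrum: V_1=14, V_3=3
M₂ = 1²·14 + 3²·3 = 41
K = 10000 × (41 − 23) / 23² = 340.26

340.26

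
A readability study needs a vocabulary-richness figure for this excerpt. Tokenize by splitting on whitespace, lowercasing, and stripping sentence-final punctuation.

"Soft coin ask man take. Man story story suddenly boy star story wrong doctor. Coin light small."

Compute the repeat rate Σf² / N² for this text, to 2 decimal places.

0.09

Frequencies: story:3, coin:2, man:2, soft:1, ask:1, take:1, suddenly:1, boy:1, star:1, wrong:1, doctor:1, light:1, small:1
Σf² = 27; N² = 289
Repeat rate = 27 / 289 = 0.09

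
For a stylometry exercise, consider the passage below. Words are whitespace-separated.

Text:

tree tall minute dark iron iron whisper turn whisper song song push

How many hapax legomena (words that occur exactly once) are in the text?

6

Frequencies: iron:2, whisper:2, song:2, tree:1, tall:1, minute:1, dark:1, turn:1, push:1
Hapax (freq=1): dark, minute, push, tall, tree, turn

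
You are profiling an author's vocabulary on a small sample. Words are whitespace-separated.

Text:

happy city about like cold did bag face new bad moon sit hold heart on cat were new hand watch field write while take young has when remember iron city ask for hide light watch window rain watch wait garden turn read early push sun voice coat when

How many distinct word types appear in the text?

Distinct types: {about, ask, bad, bag, cat, city, coat, cold, did, early, face, field, for, garden, hand, happy, has, heart, hide, hold, iron, light, like, moon, new, on, push, rain, read, remember, sit, sun, take, turn, voice, wait, watch, were, when, while, window, write, young}
V = 43

43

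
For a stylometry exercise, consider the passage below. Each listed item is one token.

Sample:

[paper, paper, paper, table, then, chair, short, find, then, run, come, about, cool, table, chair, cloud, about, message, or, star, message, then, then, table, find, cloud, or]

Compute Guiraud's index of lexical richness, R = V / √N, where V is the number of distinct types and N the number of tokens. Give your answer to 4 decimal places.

2.6943

N = 27, V = 14.
√N = 5.196152
R = 14 / 5.196152 = 2.6943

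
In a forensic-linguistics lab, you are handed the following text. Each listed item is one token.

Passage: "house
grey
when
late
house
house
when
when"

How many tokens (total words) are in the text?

8

Tokens: house, grey, when, late, house, house, when, when
N = 8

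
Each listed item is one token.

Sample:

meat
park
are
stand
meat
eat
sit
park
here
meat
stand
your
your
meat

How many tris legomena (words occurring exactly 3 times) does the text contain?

Frequencies: meat:4, park:2, stand:2, your:2, are:1, eat:1, sit:1, here:1
Words with frequency 3: (none)

0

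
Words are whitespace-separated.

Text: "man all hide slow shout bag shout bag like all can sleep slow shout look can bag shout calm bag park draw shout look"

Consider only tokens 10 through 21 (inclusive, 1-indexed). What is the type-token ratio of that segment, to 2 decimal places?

0.75

Segment tokens 10–21: all, can, sleep, slow, shout, look, can, bag, shout, calm, bag, park
Segment N = 12, segment V = 9.
TTR = 9 / 12 = 0.75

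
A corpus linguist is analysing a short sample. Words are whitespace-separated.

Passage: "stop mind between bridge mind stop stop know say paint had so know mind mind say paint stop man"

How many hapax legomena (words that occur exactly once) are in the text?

5

Frequencies: stop:4, mind:4, know:2, say:2, paint:2, between:1, bridge:1, had:1, so:1, man:1
Hapax (freq=1): between, bridge, had, man, so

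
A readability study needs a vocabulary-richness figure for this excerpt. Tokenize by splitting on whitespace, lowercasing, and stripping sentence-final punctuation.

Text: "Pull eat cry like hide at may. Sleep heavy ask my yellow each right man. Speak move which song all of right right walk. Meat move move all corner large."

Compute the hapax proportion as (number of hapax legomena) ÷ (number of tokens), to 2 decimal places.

0.73

Frequencies: right:3, move:3, all:2, pull:1, eat:1, cry:1, like:1, hide:1, at:1, may:1, sleep:1, heavy:1, ask:1, my:1, yellow:1, each:1, man:1, speak:1, which:1, song:1, … (5 more, each freq 1)
Hapax count = 22; token count = 30.
Ratio = 22 / 30 = 0.73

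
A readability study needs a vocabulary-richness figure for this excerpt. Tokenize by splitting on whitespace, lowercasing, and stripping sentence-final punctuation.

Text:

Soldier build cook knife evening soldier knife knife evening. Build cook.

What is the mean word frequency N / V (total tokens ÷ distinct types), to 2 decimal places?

N = 11 tokens, V = 5 types.
Mean frequency = N / V = 11 / 5 = 2.20

2.20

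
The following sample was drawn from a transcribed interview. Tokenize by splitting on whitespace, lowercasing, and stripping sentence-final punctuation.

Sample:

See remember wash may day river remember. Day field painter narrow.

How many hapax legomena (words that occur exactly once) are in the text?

7

Frequencies: remember:2, day:2, see:1, wash:1, may:1, river:1, field:1, painter:1, narrow:1
Hapax (freq=1): field, may, narrow, painter, river, see, wash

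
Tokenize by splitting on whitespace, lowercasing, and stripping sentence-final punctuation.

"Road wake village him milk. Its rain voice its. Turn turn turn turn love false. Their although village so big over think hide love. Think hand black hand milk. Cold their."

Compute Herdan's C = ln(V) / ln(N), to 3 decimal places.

N = 31, V = 21.
ln(V) = 3.044522, ln(N) = 3.433987
C = 3.044522 / 3.433987 = 0.887

0.887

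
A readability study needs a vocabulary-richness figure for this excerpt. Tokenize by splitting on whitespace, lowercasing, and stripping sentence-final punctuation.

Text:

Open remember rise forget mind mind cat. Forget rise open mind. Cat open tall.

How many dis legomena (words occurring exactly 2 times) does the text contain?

3

Frequencies: open:3, mind:3, rise:2, forget:2, cat:2, remember:1, tall:1
Words with frequency 2: cat, forget, rise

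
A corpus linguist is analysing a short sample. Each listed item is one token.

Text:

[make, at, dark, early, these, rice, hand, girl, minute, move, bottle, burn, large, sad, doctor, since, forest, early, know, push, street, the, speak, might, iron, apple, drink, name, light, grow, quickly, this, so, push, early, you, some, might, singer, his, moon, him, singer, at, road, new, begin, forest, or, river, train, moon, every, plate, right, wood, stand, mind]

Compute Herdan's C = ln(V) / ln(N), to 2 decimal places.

0.96

N = 58, V = 50.
ln(V) = 3.912023, ln(N) = 4.060443
C = 3.912023 / 4.060443 = 0.96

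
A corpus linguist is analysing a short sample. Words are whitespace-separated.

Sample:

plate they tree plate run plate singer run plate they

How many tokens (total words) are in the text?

Tokens: plate, they, tree, plate, run, plate, singer, run, plate, they
N = 10

10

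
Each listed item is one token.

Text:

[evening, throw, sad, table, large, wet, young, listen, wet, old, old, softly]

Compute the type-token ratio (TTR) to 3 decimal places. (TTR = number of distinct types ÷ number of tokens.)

N = 12 tokens, V = 10 types.
TTR = V / N = 10 / 12 = 0.833

0.833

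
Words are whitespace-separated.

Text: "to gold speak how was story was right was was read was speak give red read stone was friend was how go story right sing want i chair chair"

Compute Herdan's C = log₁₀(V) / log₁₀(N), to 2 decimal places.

N = 29, V = 17.
log₁₀(V) = 1.230449, log₁₀(N) = 1.462398
C = 1.230449 / 1.462398 = 0.84

0.84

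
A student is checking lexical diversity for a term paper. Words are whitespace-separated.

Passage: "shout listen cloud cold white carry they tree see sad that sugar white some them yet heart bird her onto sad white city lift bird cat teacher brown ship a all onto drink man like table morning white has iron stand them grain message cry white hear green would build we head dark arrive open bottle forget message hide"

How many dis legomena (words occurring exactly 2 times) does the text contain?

5

Frequencies: white:5, sad:2, them:2, bird:2, onto:2, message:2, shout:1, listen:1, cloud:1, cold:1, carry:1, they:1, tree:1, see:1, that:1, sugar:1, some:1, yet:1, heart:1, her:1, … (30 more, each freq 1)
Words with frequency 2: bird, message, onto, sad, them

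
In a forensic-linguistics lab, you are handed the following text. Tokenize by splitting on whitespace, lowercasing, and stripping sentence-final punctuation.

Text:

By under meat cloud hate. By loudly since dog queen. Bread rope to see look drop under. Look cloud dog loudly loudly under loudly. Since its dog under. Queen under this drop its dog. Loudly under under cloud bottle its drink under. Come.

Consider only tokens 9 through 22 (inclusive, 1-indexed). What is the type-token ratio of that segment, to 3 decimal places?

Segment tokens 9–22: dog, queen, bread, rope, to, see, look, drop, under, look, cloud, dog, loudly, loudly
Segment N = 14, segment V = 11.
TTR = 11 / 14 = 0.786

0.786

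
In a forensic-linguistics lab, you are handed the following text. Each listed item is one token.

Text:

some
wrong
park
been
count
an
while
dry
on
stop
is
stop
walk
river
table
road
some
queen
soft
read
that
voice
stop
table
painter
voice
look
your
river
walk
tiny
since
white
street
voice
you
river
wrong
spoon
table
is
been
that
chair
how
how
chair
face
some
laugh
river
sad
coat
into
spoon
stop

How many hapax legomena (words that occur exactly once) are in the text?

23

Frequencies: stop:4, river:4, some:3, table:3, voice:3, wrong:2, been:2, is:2, walk:2, that:2, spoon:2, chair:2, how:2, park:1, count:1, an:1, while:1, dry:1, on:1, road:1, … (16 more, each freq 1)
Hapax (freq=1): an, coat, count, dry, face, into, laugh, look, on, painter, park, queen, read, road, sad, since, soft, street, tiny, while, white, you, your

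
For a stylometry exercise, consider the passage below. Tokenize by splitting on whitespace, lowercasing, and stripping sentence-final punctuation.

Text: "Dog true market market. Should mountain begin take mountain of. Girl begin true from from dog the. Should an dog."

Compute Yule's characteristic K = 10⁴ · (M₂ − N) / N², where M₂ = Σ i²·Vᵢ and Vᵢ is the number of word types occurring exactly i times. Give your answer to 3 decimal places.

450.000

Frequencies: dog:3, true:2, market:2, should:2, mountain:2, begin:2, from:2, take:1, of:1, girl:1, the:1, an:1
N = 20. Frequency spectrum: V_1=5, V_2=6, V_3=1
M₂ = 1²·5 + 2²·6 + 3²·1 = 38
K = 10000 × (38 − 20) / 20² = 450.000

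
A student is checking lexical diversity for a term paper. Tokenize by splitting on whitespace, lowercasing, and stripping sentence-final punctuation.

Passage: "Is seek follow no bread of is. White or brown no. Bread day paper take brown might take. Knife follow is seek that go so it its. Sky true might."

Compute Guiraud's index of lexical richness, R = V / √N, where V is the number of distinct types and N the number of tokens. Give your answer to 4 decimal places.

N = 30, V = 21.
√N = 5.477226
R = 21 / 5.477226 = 3.8341

3.8341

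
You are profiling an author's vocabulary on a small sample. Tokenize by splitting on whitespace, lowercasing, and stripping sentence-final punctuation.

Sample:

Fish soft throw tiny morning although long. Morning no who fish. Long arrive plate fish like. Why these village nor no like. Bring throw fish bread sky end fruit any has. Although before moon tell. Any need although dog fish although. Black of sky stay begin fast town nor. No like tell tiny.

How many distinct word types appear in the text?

34

Distinct types: {although, any, arrive, before, begin, black, bread, bring, dog, end, fast, fish, fruit, has, like, long, moon, morning, need, no, nor, of, plate, sky, soft, stay, tell, these, throw, tiny, town, village, who, why}
V = 34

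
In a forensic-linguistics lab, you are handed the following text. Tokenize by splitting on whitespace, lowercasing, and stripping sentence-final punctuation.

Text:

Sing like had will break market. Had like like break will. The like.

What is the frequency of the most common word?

4

Frequencies: like:4, had:2, will:2, break:2, sing:1, market:1, the:1
Most common: 'like' with frequency 4.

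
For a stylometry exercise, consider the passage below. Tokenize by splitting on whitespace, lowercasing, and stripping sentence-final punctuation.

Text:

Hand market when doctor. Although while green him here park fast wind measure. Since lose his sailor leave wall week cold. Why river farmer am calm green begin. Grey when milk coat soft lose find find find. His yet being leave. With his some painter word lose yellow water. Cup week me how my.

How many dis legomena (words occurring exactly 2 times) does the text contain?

4

Frequencies: lose:3, his:3, find:3, when:2, green:2, leave:2, week:2, hand:1, market:1, doctor:1, although:1, while:1, him:1, here:1, park:1, fast:1, wind:1, measure:1, since:1, sailor:1, … (24 more, each freq 1)
Words with frequency 2: green, leave, week, when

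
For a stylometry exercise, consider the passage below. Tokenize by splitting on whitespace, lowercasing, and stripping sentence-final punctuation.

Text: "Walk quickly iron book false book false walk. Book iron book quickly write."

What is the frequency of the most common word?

Frequencies: book:4, walk:2, quickly:2, iron:2, false:2, write:1
Most common: 'book' with frequency 4.

4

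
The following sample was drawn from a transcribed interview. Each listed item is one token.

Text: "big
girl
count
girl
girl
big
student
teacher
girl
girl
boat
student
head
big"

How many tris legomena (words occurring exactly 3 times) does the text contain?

Frequencies: girl:5, big:3, student:2, count:1, teacher:1, boat:1, head:1
Words with frequency 3: big

1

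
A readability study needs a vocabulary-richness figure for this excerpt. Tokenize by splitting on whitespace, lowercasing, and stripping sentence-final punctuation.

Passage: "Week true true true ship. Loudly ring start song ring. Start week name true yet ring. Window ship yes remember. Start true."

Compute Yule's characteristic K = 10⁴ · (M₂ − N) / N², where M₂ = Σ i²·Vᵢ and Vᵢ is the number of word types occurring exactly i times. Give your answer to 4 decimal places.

Frequencies: true:5, ring:3, start:3, week:2, ship:2, loudly:1, song:1, name:1, yet:1, window:1, yes:1, remember:1
N = 22. Frequency spectrum: V_1=7, V_2=2, V_3=2, V_5=1
M₂ = 1²·7 + 2²·2 + 3²·2 + 5²·1 = 58
K = 10000 × (58 − 22) / 22² = 743.8017

743.8017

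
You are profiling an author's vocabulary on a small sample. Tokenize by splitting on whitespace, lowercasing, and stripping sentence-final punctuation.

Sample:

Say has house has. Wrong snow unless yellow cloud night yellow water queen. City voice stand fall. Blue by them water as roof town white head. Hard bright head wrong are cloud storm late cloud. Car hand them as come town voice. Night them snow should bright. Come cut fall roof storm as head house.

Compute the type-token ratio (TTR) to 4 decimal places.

0.6000

N = 55 tokens, V = 33 types.
TTR = V / N = 33 / 55 = 0.6000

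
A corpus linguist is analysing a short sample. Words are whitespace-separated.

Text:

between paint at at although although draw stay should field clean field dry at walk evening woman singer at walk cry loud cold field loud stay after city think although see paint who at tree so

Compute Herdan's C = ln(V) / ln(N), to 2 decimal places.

N = 36, V = 24.
ln(V) = 3.178054, ln(N) = 3.583519
C = 3.178054 / 3.583519 = 0.89

0.89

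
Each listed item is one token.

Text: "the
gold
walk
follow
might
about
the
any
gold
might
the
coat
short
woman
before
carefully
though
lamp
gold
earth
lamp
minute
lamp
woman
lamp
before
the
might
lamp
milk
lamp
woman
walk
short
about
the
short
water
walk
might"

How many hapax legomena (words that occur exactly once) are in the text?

Frequencies: lamp:6, the:5, might:4, gold:3, walk:3, short:3, woman:3, about:2, before:2, follow:1, any:1, coat:1, carefully:1, though:1, earth:1, minute:1, milk:1, water:1
Hapax (freq=1): any, carefully, coat, earth, follow, milk, minute, though, water

9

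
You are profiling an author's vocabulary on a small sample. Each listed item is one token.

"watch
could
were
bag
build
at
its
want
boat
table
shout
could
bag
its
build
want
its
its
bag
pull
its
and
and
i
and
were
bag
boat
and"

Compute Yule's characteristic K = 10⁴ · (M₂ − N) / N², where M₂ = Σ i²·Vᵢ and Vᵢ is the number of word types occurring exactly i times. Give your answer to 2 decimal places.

Frequencies: its:5, bag:4, and:4, could:2, were:2, build:2, want:2, boat:2, watch:1, at:1, table:1, shout:1, pull:1, i:1
N = 29. Frequency spectrum: V_1=6, V_2=5, V_4=2, V_5=1
M₂ = 1²·6 + 2²·5 + 4²·2 + 5²·1 = 83
K = 10000 × (83 − 29) / 29² = 642.09

642.09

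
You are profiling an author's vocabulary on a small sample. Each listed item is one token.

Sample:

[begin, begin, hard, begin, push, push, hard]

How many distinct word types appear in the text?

3

Distinct types: {begin, hard, push}
V = 3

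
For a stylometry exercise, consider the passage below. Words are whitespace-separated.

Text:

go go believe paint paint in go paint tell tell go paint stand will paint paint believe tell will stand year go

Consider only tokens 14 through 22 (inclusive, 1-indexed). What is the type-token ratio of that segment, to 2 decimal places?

0.78

Segment tokens 14–22: will, paint, paint, believe, tell, will, stand, year, go
Segment N = 9, segment V = 7.
TTR = 7 / 9 = 0.78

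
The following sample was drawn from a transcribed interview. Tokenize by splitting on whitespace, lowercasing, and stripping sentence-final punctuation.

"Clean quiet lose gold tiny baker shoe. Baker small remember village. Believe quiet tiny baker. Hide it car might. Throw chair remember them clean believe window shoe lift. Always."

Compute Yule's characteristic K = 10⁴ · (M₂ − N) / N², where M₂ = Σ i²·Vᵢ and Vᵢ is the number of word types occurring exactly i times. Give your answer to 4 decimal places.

Frequencies: baker:3, clean:2, quiet:2, tiny:2, shoe:2, remember:2, believe:2, lose:1, gold:1, small:1, village:1, hide:1, it:1, car:1, might:1, throw:1, chair:1, them:1, window:1, lift:1, … (1 more, each freq 1)
N = 29. Frequency spectrum: V_1=14, V_2=6, V_3=1
M₂ = 1²·14 + 2²·6 + 3²·1 = 47
K = 10000 × (47 − 29) / 29² = 214.0309

214.0309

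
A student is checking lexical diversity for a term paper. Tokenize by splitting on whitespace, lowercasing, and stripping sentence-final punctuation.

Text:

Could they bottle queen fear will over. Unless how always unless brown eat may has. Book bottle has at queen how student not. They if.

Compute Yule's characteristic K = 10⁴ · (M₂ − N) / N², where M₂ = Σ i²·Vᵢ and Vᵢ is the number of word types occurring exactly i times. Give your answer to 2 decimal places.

Frequencies: they:2, bottle:2, queen:2, unless:2, how:2, has:2, could:1, fear:1, will:1, over:1, always:1, brown:1, eat:1, may:1, book:1, at:1, student:1, not:1, if:1
N = 25. Frequency spectrum: V_1=13, V_2=6
M₂ = 1²·13 + 2²·6 = 37
K = 10000 × (37 − 25) / 25² = 192.00

192.00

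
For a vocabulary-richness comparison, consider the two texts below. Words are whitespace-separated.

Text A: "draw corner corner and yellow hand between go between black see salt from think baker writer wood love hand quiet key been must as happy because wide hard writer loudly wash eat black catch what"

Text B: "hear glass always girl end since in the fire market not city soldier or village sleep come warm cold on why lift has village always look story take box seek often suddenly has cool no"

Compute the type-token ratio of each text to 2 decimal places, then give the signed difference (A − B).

TTR(A) = 30/35 = 0.86
TTR(B) = 32/35 = 0.91
Difference = 0.86 − 0.91 = -0.05

-0.05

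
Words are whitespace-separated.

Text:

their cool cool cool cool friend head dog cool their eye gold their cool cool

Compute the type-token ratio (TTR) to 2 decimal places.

0.47

N = 15 tokens, V = 7 types.
TTR = V / N = 7 / 15 = 0.47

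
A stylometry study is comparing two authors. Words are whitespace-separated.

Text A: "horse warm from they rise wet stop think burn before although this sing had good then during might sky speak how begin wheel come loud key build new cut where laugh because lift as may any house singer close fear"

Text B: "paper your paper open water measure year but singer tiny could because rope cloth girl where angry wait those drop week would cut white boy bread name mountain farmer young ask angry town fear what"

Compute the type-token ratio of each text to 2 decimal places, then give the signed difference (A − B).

TTR(A) = 40/40 = 1.00
TTR(B) = 33/35 = 0.94
Difference = 1.00 − 0.94 = 0.06

0.06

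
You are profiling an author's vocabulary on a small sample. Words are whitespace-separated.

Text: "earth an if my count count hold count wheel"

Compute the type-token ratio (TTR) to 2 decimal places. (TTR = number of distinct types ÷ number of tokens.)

N = 9 tokens, V = 7 types.
TTR = V / N = 7 / 9 = 0.78

0.78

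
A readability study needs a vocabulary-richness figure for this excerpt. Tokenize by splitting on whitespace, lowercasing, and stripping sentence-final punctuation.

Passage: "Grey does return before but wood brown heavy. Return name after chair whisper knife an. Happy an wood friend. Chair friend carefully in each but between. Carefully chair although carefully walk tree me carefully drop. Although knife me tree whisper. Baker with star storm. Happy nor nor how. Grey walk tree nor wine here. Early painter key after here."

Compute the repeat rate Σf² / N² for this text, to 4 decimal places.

0.0336

Frequencies: carefully:4, chair:3, tree:3, nor:3, grey:2, return:2, but:2, wood:2, after:2, whisper:2, knife:2, an:2, happy:2, friend:2, although:2, walk:2, me:2, here:2, does:1, before:1, … (16 more, each freq 1)
Σf² = 117; N² = 3481
Repeat rate = 117 / 3481 = 0.0336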